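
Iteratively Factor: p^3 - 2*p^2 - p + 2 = (p - 2)*(p^2 - 1) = (p - 2)*(p - 1)*(p + 1)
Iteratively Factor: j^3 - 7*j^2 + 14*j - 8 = (j - 4)*(j^2 - 3*j + 2) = (j - 4)*(j - 1)*(j - 2)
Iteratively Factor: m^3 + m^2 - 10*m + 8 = (m - 1)*(m^2 + 2*m - 8) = (m - 2)*(m - 1)*(m + 4)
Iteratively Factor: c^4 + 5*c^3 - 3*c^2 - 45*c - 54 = (c - 3)*(c^3 + 8*c^2 + 21*c + 18) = (c - 3)*(c + 3)*(c^2 + 5*c + 6) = (c - 3)*(c + 2)*(c + 3)*(c + 3)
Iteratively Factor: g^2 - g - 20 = (g - 5)*(g + 4)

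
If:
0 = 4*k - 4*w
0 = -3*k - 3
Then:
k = -1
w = -1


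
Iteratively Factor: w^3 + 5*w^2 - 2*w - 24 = (w + 3)*(w^2 + 2*w - 8) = (w + 3)*(w + 4)*(w - 2)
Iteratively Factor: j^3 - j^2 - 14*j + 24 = (j + 4)*(j^2 - 5*j + 6) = (j - 2)*(j + 4)*(j - 3)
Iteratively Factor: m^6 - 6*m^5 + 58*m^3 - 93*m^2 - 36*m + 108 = (m - 2)*(m^5 - 4*m^4 - 8*m^3 + 42*m^2 - 9*m - 54) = (m - 2)*(m + 1)*(m^4 - 5*m^3 - 3*m^2 + 45*m - 54) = (m - 2)*(m + 1)*(m + 3)*(m^3 - 8*m^2 + 21*m - 18) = (m - 3)*(m - 2)*(m + 1)*(m + 3)*(m^2 - 5*m + 6) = (m - 3)*(m - 2)^2*(m + 1)*(m + 3)*(m - 3)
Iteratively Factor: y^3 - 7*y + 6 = (y - 1)*(y^2 + y - 6) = (y - 1)*(y + 3)*(y - 2)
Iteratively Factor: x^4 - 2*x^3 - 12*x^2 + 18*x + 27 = (x - 3)*(x^3 + x^2 - 9*x - 9) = (x - 3)*(x + 3)*(x^2 - 2*x - 3) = (x - 3)*(x + 1)*(x + 3)*(x - 3)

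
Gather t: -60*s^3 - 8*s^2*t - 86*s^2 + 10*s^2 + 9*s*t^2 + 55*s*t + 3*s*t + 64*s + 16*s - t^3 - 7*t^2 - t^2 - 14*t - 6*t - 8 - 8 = -60*s^3 - 76*s^2 + 80*s - t^3 + t^2*(9*s - 8) + t*(-8*s^2 + 58*s - 20) - 16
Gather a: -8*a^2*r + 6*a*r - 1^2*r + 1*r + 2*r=-8*a^2*r + 6*a*r + 2*r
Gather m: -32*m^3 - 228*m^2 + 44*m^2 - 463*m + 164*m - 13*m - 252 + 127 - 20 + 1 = -32*m^3 - 184*m^2 - 312*m - 144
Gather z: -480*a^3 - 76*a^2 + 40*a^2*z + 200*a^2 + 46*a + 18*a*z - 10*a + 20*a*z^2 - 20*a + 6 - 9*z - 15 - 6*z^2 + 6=-480*a^3 + 124*a^2 + 16*a + z^2*(20*a - 6) + z*(40*a^2 + 18*a - 9) - 3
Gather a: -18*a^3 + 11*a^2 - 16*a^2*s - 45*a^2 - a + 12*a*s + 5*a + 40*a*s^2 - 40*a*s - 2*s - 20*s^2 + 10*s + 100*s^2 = -18*a^3 + a^2*(-16*s - 34) + a*(40*s^2 - 28*s + 4) + 80*s^2 + 8*s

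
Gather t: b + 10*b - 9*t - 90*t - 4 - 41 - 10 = 11*b - 99*t - 55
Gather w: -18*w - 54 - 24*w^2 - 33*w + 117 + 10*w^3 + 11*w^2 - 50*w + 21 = 10*w^3 - 13*w^2 - 101*w + 84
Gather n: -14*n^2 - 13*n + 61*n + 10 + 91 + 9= -14*n^2 + 48*n + 110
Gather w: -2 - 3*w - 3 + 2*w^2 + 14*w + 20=2*w^2 + 11*w + 15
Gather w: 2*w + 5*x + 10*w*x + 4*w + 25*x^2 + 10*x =w*(10*x + 6) + 25*x^2 + 15*x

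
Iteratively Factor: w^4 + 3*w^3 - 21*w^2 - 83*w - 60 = (w + 4)*(w^3 - w^2 - 17*w - 15) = (w - 5)*(w + 4)*(w^2 + 4*w + 3) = (w - 5)*(w + 1)*(w + 4)*(w + 3)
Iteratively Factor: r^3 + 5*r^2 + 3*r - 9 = (r + 3)*(r^2 + 2*r - 3) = (r + 3)^2*(r - 1)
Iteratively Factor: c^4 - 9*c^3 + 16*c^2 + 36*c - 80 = (c - 5)*(c^3 - 4*c^2 - 4*c + 16) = (c - 5)*(c - 2)*(c^2 - 2*c - 8) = (c - 5)*(c - 2)*(c + 2)*(c - 4)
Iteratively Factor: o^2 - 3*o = (o - 3)*(o)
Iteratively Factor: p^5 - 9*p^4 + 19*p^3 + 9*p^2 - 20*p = (p - 5)*(p^4 - 4*p^3 - p^2 + 4*p) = (p - 5)*(p - 1)*(p^3 - 3*p^2 - 4*p) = (p - 5)*(p - 4)*(p - 1)*(p^2 + p) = p*(p - 5)*(p - 4)*(p - 1)*(p + 1)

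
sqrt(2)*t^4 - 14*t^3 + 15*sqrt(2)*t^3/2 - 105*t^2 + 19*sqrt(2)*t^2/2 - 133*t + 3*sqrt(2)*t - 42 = (t + 1)*(t + 6)*(t - 7*sqrt(2))*(sqrt(2)*t + sqrt(2)/2)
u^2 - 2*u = u*(u - 2)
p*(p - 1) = p^2 - p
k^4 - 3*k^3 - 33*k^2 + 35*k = k*(k - 7)*(k - 1)*(k + 5)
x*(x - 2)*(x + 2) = x^3 - 4*x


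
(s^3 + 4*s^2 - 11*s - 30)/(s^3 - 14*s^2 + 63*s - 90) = (s^2 + 7*s + 10)/(s^2 - 11*s + 30)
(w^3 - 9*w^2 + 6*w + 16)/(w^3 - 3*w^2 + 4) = (w - 8)/(w - 2)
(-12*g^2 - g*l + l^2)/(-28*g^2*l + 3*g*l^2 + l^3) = (3*g + l)/(l*(7*g + l))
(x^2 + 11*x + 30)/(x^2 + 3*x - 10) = (x + 6)/(x - 2)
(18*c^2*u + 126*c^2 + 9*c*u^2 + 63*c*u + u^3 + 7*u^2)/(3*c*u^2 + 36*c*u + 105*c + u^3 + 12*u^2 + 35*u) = (6*c + u)/(u + 5)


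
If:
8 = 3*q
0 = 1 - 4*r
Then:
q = 8/3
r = 1/4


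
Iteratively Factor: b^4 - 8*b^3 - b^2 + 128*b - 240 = (b - 5)*(b^3 - 3*b^2 - 16*b + 48) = (b - 5)*(b + 4)*(b^2 - 7*b + 12) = (b - 5)*(b - 4)*(b + 4)*(b - 3)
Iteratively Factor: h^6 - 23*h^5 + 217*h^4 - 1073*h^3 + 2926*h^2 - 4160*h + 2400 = (h - 2)*(h^5 - 21*h^4 + 175*h^3 - 723*h^2 + 1480*h - 1200) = (h - 5)*(h - 2)*(h^4 - 16*h^3 + 95*h^2 - 248*h + 240) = (h - 5)*(h - 3)*(h - 2)*(h^3 - 13*h^2 + 56*h - 80) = (h - 5)*(h - 4)*(h - 3)*(h - 2)*(h^2 - 9*h + 20) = (h - 5)*(h - 4)^2*(h - 3)*(h - 2)*(h - 5)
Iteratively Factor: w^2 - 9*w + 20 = (w - 5)*(w - 4)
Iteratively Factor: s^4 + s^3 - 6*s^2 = (s)*(s^3 + s^2 - 6*s) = s^2*(s^2 + s - 6) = s^2*(s + 3)*(s - 2)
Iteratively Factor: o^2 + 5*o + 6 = (o + 3)*(o + 2)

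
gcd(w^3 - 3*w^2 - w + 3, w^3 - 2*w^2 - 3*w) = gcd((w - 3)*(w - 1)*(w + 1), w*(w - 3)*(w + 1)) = w^2 - 2*w - 3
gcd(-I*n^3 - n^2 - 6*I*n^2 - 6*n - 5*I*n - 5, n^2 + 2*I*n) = 1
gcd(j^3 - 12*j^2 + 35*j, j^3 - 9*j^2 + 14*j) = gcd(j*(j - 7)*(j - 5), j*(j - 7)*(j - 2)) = j^2 - 7*j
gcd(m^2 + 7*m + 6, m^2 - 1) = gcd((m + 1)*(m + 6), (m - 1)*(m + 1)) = m + 1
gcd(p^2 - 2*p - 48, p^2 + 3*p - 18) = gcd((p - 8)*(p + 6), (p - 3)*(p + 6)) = p + 6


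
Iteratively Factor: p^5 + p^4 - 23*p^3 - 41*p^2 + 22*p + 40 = (p + 2)*(p^4 - p^3 - 21*p^2 + p + 20) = (p + 2)*(p + 4)*(p^3 - 5*p^2 - p + 5) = (p - 5)*(p + 2)*(p + 4)*(p^2 - 1) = (p - 5)*(p + 1)*(p + 2)*(p + 4)*(p - 1)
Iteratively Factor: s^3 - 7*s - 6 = (s - 3)*(s^2 + 3*s + 2) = (s - 3)*(s + 1)*(s + 2)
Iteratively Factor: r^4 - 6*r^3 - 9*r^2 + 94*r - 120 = (r - 5)*(r^3 - r^2 - 14*r + 24) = (r - 5)*(r + 4)*(r^2 - 5*r + 6) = (r - 5)*(r - 3)*(r + 4)*(r - 2)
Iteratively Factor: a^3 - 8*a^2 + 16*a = (a)*(a^2 - 8*a + 16) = a*(a - 4)*(a - 4)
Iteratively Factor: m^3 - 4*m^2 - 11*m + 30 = (m + 3)*(m^2 - 7*m + 10) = (m - 2)*(m + 3)*(m - 5)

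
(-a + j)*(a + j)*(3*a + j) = -3*a^3 - a^2*j + 3*a*j^2 + j^3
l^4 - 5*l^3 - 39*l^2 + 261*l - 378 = (l - 6)*(l - 3)^2*(l + 7)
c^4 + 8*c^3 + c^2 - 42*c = c*(c - 2)*(c + 3)*(c + 7)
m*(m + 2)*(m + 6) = m^3 + 8*m^2 + 12*m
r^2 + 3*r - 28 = (r - 4)*(r + 7)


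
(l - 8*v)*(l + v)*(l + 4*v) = l^3 - 3*l^2*v - 36*l*v^2 - 32*v^3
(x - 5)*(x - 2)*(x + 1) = x^3 - 6*x^2 + 3*x + 10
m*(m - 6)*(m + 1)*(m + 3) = m^4 - 2*m^3 - 21*m^2 - 18*m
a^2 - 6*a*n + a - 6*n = (a + 1)*(a - 6*n)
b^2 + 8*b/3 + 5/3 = (b + 1)*(b + 5/3)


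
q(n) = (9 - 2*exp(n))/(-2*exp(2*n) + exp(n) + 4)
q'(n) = (9 - 2*exp(n))*(4*exp(2*n) - exp(n))/(-2*exp(2*n) + exp(n) + 4)^2 - 2*exp(n)/(-2*exp(2*n) + exp(n) + 4) = (-(2*exp(n) - 9)*(4*exp(n) - 1) + 4*exp(2*n) - 2*exp(n) - 8)*exp(n)/(-2*exp(2*n) + exp(n) + 4)^2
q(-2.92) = 2.20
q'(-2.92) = -0.05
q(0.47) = 12.08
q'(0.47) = 210.80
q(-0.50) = 2.01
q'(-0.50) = 0.14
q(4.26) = 0.01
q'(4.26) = -0.01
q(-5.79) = 2.25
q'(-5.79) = -0.00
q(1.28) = -0.10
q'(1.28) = 0.65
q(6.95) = 0.00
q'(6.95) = -0.00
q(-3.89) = 2.23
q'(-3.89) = -0.02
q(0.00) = 2.33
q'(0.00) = 1.67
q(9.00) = 0.00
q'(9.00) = 0.00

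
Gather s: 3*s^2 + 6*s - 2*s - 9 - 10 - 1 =3*s^2 + 4*s - 20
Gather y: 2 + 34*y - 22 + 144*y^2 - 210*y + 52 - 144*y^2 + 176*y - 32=0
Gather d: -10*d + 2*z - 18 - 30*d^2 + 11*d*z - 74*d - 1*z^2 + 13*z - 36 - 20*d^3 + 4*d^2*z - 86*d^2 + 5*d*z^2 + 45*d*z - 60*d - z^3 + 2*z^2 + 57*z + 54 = -20*d^3 + d^2*(4*z - 116) + d*(5*z^2 + 56*z - 144) - z^3 + z^2 + 72*z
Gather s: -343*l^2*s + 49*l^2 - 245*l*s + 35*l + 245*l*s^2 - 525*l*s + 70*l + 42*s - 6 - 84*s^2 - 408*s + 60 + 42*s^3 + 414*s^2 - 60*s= 49*l^2 + 105*l + 42*s^3 + s^2*(245*l + 330) + s*(-343*l^2 - 770*l - 426) + 54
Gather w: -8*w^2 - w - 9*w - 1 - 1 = -8*w^2 - 10*w - 2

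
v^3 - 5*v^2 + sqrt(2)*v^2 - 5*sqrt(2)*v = v*(v - 5)*(v + sqrt(2))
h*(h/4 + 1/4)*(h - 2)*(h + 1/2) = h^4/4 - h^3/8 - 5*h^2/8 - h/4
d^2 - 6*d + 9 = (d - 3)^2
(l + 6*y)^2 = l^2 + 12*l*y + 36*y^2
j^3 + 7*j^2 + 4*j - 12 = (j - 1)*(j + 2)*(j + 6)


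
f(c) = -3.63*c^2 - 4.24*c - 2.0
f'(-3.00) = 17.54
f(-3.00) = -21.95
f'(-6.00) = 39.32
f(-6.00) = -107.24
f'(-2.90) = 16.81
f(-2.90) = -20.23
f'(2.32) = -21.08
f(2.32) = -31.37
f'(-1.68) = 7.96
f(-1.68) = -5.12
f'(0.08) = -4.82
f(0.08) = -2.36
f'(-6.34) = 41.79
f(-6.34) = -121.03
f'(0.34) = -6.71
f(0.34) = -3.86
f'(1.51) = -15.20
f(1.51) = -16.68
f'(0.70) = -9.32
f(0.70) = -6.75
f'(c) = -7.26*c - 4.24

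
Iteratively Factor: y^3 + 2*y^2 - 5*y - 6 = (y + 3)*(y^2 - y - 2) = (y + 1)*(y + 3)*(y - 2)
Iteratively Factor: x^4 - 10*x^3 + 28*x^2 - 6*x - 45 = (x - 5)*(x^3 - 5*x^2 + 3*x + 9) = (x - 5)*(x - 3)*(x^2 - 2*x - 3) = (x - 5)*(x - 3)^2*(x + 1)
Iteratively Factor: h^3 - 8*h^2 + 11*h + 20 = (h - 4)*(h^2 - 4*h - 5) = (h - 4)*(h + 1)*(h - 5)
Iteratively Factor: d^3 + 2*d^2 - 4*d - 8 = (d + 2)*(d^2 - 4) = (d - 2)*(d + 2)*(d + 2)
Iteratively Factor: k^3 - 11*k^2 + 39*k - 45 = (k - 5)*(k^2 - 6*k + 9) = (k - 5)*(k - 3)*(k - 3)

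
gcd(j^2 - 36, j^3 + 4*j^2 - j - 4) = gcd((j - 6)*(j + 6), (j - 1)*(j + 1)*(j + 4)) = 1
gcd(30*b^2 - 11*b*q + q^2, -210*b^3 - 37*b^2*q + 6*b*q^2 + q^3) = -6*b + q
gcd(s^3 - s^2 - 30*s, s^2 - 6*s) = s^2 - 6*s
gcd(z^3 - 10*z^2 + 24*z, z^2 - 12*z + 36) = z - 6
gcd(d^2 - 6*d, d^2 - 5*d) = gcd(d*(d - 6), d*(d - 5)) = d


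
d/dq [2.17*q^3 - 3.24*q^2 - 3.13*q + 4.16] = 6.51*q^2 - 6.48*q - 3.13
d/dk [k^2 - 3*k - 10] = 2*k - 3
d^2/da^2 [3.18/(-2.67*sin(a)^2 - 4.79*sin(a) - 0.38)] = (90.679608*sin(a)^4 + 122.009922*sin(a)^3 - 75.962886*sin(a)^2 - 249.80808*sin(a) - 139.47162)/(2.67*sin(a)^2 + 4.79*sin(a) + 0.38)^3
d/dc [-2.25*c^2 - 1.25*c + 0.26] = -4.5*c - 1.25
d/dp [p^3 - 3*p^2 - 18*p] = 3*p^2 - 6*p - 18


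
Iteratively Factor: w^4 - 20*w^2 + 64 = (w + 4)*(w^3 - 4*w^2 - 4*w + 16) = (w + 2)*(w + 4)*(w^2 - 6*w + 8) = (w - 4)*(w + 2)*(w + 4)*(w - 2)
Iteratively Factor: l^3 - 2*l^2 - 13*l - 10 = (l + 1)*(l^2 - 3*l - 10) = (l - 5)*(l + 1)*(l + 2)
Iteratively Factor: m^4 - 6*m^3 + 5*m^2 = (m)*(m^3 - 6*m^2 + 5*m) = m*(m - 1)*(m^2 - 5*m) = m*(m - 5)*(m - 1)*(m)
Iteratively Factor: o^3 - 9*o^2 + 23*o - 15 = (o - 3)*(o^2 - 6*o + 5) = (o - 5)*(o - 3)*(o - 1)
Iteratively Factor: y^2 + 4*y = (y + 4)*(y)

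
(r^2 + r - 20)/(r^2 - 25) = (r - 4)/(r - 5)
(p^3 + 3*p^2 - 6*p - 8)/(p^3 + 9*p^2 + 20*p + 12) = (p^2 + 2*p - 8)/(p^2 + 8*p + 12)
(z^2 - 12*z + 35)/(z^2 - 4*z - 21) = (z - 5)/(z + 3)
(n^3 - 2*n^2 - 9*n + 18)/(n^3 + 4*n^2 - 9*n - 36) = (n - 2)/(n + 4)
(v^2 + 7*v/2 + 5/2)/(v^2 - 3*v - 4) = (v + 5/2)/(v - 4)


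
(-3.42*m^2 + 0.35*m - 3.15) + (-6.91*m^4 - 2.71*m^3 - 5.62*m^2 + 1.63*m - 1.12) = -6.91*m^4 - 2.71*m^3 - 9.04*m^2 + 1.98*m - 4.27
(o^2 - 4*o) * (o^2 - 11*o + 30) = o^4 - 15*o^3 + 74*o^2 - 120*o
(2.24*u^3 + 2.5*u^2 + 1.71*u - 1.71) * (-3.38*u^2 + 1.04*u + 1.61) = -7.5712*u^5 - 6.1204*u^4 + 0.426600000000001*u^3 + 11.5832*u^2 + 0.9747*u - 2.7531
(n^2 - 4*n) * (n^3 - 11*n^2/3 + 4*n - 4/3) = n^5 - 23*n^4/3 + 56*n^3/3 - 52*n^2/3 + 16*n/3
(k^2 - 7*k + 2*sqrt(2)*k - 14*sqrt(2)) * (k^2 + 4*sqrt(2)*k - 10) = k^4 - 7*k^3 + 6*sqrt(2)*k^3 - 42*sqrt(2)*k^2 + 6*k^2 - 42*k - 20*sqrt(2)*k + 140*sqrt(2)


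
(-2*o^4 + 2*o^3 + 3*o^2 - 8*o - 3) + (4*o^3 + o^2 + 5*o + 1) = -2*o^4 + 6*o^3 + 4*o^2 - 3*o - 2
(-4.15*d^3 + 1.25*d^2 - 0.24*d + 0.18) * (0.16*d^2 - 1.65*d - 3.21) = -0.664*d^5 + 7.0475*d^4 + 11.2206*d^3 - 3.5877*d^2 + 0.4734*d - 0.5778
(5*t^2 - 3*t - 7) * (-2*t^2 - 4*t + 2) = -10*t^4 - 14*t^3 + 36*t^2 + 22*t - 14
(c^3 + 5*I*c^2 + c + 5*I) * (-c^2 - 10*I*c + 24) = -c^5 - 15*I*c^4 + 73*c^3 + 105*I*c^2 + 74*c + 120*I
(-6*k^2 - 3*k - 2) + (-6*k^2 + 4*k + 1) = -12*k^2 + k - 1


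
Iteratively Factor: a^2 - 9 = (a + 3)*(a - 3)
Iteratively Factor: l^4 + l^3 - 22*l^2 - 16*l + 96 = (l + 3)*(l^3 - 2*l^2 - 16*l + 32) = (l + 3)*(l + 4)*(l^2 - 6*l + 8) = (l - 4)*(l + 3)*(l + 4)*(l - 2)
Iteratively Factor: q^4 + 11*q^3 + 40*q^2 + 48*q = (q + 4)*(q^3 + 7*q^2 + 12*q) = q*(q + 4)*(q^2 + 7*q + 12) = q*(q + 4)^2*(q + 3)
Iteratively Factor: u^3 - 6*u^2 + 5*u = (u)*(u^2 - 6*u + 5) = u*(u - 1)*(u - 5)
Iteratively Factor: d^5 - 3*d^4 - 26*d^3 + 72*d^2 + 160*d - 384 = (d - 4)*(d^4 + d^3 - 22*d^2 - 16*d + 96) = (d - 4)*(d - 2)*(d^3 + 3*d^2 - 16*d - 48) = (d - 4)^2*(d - 2)*(d^2 + 7*d + 12) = (d - 4)^2*(d - 2)*(d + 4)*(d + 3)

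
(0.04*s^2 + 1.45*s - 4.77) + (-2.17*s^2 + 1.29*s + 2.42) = -2.13*s^2 + 2.74*s - 2.35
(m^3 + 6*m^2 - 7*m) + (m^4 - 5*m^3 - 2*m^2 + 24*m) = m^4 - 4*m^3 + 4*m^2 + 17*m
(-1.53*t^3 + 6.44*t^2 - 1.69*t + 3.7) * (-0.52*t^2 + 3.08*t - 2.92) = 0.7956*t^5 - 8.0612*t^4 + 25.1816*t^3 - 25.934*t^2 + 16.3308*t - 10.804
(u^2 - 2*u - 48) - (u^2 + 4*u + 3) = -6*u - 51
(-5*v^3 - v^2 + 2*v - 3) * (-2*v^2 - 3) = 10*v^5 + 2*v^4 + 11*v^3 + 9*v^2 - 6*v + 9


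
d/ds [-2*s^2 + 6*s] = 6 - 4*s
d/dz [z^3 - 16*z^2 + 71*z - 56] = 3*z^2 - 32*z + 71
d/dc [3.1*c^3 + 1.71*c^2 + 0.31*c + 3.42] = 9.3*c^2 + 3.42*c + 0.31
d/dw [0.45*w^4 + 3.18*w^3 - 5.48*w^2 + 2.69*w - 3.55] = 1.8*w^3 + 9.54*w^2 - 10.96*w + 2.69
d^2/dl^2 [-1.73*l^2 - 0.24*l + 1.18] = -3.46000000000000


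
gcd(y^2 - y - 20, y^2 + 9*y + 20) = y + 4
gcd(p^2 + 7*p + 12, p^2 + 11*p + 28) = p + 4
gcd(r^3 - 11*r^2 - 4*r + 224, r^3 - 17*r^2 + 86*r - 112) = r^2 - 15*r + 56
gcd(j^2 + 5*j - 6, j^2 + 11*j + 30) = j + 6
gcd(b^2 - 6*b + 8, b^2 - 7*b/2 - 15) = 1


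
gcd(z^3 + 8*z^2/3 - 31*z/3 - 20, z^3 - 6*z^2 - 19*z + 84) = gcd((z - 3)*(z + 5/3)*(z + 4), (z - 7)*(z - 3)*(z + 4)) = z^2 + z - 12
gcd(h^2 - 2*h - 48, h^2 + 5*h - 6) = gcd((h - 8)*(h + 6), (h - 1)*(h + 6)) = h + 6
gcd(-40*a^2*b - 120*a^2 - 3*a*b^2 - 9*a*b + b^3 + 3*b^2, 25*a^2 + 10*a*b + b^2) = 5*a + b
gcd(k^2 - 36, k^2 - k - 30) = k - 6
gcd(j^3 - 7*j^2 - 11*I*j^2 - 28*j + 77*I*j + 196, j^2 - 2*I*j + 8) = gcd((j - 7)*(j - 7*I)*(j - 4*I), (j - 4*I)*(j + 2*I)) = j - 4*I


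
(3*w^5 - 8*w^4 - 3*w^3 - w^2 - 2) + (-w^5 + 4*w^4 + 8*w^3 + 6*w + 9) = 2*w^5 - 4*w^4 + 5*w^3 - w^2 + 6*w + 7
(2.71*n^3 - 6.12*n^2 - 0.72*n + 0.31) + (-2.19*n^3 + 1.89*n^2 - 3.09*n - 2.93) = 0.52*n^3 - 4.23*n^2 - 3.81*n - 2.62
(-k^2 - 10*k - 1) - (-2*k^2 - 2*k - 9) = k^2 - 8*k + 8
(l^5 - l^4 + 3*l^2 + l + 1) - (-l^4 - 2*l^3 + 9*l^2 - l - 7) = l^5 + 2*l^3 - 6*l^2 + 2*l + 8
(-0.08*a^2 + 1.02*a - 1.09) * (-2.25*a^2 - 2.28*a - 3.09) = 0.18*a^4 - 2.1126*a^3 + 0.3741*a^2 - 0.6666*a + 3.3681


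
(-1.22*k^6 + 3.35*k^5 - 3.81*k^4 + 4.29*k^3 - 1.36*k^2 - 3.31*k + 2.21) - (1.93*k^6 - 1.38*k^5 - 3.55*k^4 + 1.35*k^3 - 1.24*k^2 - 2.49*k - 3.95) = -3.15*k^6 + 4.73*k^5 - 0.26*k^4 + 2.94*k^3 - 0.12*k^2 - 0.82*k + 6.16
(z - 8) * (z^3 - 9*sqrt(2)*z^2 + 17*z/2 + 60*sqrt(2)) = z^4 - 9*sqrt(2)*z^3 - 8*z^3 + 17*z^2/2 + 72*sqrt(2)*z^2 - 68*z + 60*sqrt(2)*z - 480*sqrt(2)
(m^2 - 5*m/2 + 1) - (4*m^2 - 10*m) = -3*m^2 + 15*m/2 + 1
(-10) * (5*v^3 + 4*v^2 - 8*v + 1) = -50*v^3 - 40*v^2 + 80*v - 10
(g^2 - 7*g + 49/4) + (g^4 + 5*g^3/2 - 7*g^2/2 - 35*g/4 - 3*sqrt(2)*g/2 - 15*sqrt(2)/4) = g^4 + 5*g^3/2 - 5*g^2/2 - 63*g/4 - 3*sqrt(2)*g/2 - 15*sqrt(2)/4 + 49/4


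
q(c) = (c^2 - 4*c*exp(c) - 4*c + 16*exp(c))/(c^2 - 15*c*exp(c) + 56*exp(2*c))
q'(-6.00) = 0.10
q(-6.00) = 1.66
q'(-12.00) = 0.03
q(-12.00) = 1.33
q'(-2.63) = -0.20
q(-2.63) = 1.92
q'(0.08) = -0.32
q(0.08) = 0.26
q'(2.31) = -0.02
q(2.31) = 0.01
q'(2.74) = -0.01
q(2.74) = 0.01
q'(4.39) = -0.00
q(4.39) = -0.00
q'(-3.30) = 0.04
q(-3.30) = 1.97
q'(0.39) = -0.22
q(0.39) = 0.18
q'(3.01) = -0.01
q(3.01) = 0.00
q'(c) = (-4*c*exp(c) + 2*c + 12*exp(c) - 4)/(c^2 - 15*c*exp(c) + 56*exp(2*c)) + (c^2 - 4*c*exp(c) - 4*c + 16*exp(c))*(15*c*exp(c) - 2*c - 112*exp(2*c) + 15*exp(c))/(c^2 - 15*c*exp(c) + 56*exp(2*c))^2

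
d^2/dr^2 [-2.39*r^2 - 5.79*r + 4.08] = -4.78000000000000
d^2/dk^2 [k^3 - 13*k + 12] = 6*k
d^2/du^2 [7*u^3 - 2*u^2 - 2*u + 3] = 42*u - 4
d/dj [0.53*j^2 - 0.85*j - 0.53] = 1.06*j - 0.85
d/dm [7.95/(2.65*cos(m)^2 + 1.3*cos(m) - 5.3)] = (42.135*cos(m) + 10.335)*sin(m)/(2.65*cos(m)^2 + 1.3*cos(m) - 5.3)^2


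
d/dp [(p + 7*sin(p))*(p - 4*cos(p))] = (p + 7*sin(p))*(4*sin(p) + 1) + (p - 4*cos(p))*(7*cos(p) + 1)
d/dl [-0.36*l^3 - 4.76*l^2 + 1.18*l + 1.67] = -1.08*l^2 - 9.52*l + 1.18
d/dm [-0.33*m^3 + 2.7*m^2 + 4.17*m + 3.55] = -0.99*m^2 + 5.4*m + 4.17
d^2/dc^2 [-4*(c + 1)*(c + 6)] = -8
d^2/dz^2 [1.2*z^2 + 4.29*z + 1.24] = 2.40000000000000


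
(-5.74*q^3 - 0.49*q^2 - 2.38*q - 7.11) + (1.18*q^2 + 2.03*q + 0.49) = -5.74*q^3 + 0.69*q^2 - 0.35*q - 6.62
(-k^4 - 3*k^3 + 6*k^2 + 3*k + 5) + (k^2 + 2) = -k^4 - 3*k^3 + 7*k^2 + 3*k + 7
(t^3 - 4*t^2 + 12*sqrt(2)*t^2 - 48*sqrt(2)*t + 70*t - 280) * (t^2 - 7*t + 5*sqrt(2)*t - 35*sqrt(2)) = t^5 - 11*t^4 + 17*sqrt(2)*t^4 - 187*sqrt(2)*t^3 + 218*t^3 - 2090*t^2 + 826*sqrt(2)*t^2 - 3850*sqrt(2)*t + 5320*t + 9800*sqrt(2)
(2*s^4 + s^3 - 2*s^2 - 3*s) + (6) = 2*s^4 + s^3 - 2*s^2 - 3*s + 6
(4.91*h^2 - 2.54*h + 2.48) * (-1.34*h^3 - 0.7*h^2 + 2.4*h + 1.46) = -6.5794*h^5 - 0.0333999999999994*h^4 + 10.2388*h^3 - 0.6634*h^2 + 2.2436*h + 3.6208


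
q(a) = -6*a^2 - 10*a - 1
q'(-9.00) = 98.00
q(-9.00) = -397.00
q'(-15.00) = 170.00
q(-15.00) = -1201.00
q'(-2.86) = 24.32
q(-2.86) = -21.48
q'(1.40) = -26.80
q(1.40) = -26.76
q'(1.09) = -23.08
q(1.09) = -19.03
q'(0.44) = -15.28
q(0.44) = -6.56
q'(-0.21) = -7.48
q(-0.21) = 0.84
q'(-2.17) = 16.04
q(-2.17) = -7.55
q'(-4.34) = 42.08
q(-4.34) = -70.61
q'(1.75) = -31.00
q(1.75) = -36.88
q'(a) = -12*a - 10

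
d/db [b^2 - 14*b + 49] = 2*b - 14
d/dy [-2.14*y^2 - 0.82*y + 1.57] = -4.28*y - 0.82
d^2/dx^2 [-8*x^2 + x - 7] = -16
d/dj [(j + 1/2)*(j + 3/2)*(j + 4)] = 3*j^2 + 12*j + 35/4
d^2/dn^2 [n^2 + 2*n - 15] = 2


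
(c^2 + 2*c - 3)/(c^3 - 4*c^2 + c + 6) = (c^2 + 2*c - 3)/(c^3 - 4*c^2 + c + 6)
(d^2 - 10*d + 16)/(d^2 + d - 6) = (d - 8)/(d + 3)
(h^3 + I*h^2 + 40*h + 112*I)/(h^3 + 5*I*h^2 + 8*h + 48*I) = (h - 7*I)/(h - 3*I)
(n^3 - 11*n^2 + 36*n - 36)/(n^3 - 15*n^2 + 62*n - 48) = (n^2 - 5*n + 6)/(n^2 - 9*n + 8)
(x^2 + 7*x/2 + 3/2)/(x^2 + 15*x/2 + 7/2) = (x + 3)/(x + 7)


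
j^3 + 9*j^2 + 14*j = j*(j + 2)*(j + 7)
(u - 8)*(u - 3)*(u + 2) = u^3 - 9*u^2 + 2*u + 48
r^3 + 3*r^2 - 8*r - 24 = (r + 3)*(r - 2*sqrt(2))*(r + 2*sqrt(2))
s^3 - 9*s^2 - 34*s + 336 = (s - 8)*(s - 7)*(s + 6)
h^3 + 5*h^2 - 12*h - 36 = (h - 3)*(h + 2)*(h + 6)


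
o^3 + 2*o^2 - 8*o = o*(o - 2)*(o + 4)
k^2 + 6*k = k*(k + 6)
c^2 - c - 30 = (c - 6)*(c + 5)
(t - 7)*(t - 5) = t^2 - 12*t + 35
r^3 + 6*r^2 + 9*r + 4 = (r + 1)^2*(r + 4)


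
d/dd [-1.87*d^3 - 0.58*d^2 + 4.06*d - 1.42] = -5.61*d^2 - 1.16*d + 4.06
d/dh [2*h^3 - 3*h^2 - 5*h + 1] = 6*h^2 - 6*h - 5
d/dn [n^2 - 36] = 2*n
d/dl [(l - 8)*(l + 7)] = 2*l - 1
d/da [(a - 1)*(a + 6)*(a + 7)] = 3*a^2 + 24*a + 29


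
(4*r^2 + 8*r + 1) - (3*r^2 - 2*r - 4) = r^2 + 10*r + 5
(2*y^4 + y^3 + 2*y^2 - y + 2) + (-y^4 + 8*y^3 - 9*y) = y^4 + 9*y^3 + 2*y^2 - 10*y + 2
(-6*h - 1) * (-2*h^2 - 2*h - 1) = 12*h^3 + 14*h^2 + 8*h + 1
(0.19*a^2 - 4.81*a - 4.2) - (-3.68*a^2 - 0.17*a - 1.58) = 3.87*a^2 - 4.64*a - 2.62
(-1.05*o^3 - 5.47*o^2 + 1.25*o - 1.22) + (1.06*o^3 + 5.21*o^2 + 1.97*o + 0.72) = 0.01*o^3 - 0.26*o^2 + 3.22*o - 0.5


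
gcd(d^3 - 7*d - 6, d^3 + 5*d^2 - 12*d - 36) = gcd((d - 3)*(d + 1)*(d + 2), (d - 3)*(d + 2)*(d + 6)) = d^2 - d - 6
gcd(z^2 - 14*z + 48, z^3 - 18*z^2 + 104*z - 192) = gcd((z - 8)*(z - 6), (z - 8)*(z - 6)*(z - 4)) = z^2 - 14*z + 48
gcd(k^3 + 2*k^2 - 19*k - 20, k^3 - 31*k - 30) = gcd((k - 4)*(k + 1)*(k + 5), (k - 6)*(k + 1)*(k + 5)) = k^2 + 6*k + 5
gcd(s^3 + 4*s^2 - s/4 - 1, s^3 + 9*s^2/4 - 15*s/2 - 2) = s + 4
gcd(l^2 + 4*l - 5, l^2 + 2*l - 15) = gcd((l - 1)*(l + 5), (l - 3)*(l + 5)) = l + 5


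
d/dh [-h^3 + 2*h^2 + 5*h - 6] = -3*h^2 + 4*h + 5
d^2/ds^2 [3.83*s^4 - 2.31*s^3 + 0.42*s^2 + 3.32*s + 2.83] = 45.96*s^2 - 13.86*s + 0.84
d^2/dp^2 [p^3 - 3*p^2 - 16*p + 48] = 6*p - 6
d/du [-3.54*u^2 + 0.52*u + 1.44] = 0.52 - 7.08*u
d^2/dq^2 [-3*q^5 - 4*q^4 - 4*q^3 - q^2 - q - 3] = -60*q^3 - 48*q^2 - 24*q - 2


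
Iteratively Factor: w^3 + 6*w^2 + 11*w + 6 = (w + 3)*(w^2 + 3*w + 2) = (w + 1)*(w + 3)*(w + 2)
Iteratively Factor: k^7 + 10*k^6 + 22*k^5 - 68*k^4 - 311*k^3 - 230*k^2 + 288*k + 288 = (k + 1)*(k^6 + 9*k^5 + 13*k^4 - 81*k^3 - 230*k^2 + 288) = (k + 1)*(k + 4)*(k^5 + 5*k^4 - 7*k^3 - 53*k^2 - 18*k + 72) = (k - 1)*(k + 1)*(k + 4)*(k^4 + 6*k^3 - k^2 - 54*k - 72) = (k - 1)*(k + 1)*(k + 3)*(k + 4)*(k^3 + 3*k^2 - 10*k - 24) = (k - 1)*(k + 1)*(k + 2)*(k + 3)*(k + 4)*(k^2 + k - 12) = (k - 1)*(k + 1)*(k + 2)*(k + 3)*(k + 4)^2*(k - 3)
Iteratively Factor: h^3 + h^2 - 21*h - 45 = (h - 5)*(h^2 + 6*h + 9) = (h - 5)*(h + 3)*(h + 3)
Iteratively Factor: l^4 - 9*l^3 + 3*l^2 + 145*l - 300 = (l + 4)*(l^3 - 13*l^2 + 55*l - 75) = (l - 5)*(l + 4)*(l^2 - 8*l + 15) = (l - 5)*(l - 3)*(l + 4)*(l - 5)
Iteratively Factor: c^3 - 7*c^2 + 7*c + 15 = (c + 1)*(c^2 - 8*c + 15) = (c - 3)*(c + 1)*(c - 5)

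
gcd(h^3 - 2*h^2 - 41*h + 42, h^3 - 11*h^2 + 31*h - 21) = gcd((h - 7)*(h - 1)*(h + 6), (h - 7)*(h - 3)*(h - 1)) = h^2 - 8*h + 7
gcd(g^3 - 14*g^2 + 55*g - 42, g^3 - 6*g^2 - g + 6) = g^2 - 7*g + 6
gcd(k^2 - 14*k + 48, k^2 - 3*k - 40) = k - 8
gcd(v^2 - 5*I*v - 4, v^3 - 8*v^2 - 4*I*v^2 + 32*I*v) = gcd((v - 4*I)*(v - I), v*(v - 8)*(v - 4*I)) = v - 4*I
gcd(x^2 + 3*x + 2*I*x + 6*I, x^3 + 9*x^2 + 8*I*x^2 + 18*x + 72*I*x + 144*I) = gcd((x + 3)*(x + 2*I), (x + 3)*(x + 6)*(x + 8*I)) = x + 3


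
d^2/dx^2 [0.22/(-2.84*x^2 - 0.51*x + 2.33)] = (3.548864*x^2 + 0.637296*x - 0.22*(5.68*x + 0.51)*(11.36*x + 1.02) - 2.911568)/(2.84*x^2 + 0.51*x - 2.33)^3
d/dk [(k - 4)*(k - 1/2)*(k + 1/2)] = 3*k^2 - 8*k - 1/4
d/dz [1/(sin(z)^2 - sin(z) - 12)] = (1 - 2*sin(z))*cos(z)/(sin(z) + cos(z)^2 + 11)^2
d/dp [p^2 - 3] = 2*p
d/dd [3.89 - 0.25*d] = -0.250000000000000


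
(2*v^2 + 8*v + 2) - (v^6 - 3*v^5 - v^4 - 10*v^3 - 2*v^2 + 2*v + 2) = -v^6 + 3*v^5 + v^4 + 10*v^3 + 4*v^2 + 6*v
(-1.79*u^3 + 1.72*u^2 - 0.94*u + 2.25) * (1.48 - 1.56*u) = 2.7924*u^4 - 5.3324*u^3 + 4.012*u^2 - 4.9012*u + 3.33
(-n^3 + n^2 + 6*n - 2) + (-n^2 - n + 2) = -n^3 + 5*n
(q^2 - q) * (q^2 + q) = q^4 - q^2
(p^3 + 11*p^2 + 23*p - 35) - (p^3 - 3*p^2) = 14*p^2 + 23*p - 35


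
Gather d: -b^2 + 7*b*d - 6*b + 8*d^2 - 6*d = -b^2 - 6*b + 8*d^2 + d*(7*b - 6)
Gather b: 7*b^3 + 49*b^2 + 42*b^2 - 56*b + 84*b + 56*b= 7*b^3 + 91*b^2 + 84*b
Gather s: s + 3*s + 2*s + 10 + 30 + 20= 6*s + 60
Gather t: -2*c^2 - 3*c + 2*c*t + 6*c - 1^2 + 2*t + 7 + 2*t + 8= -2*c^2 + 3*c + t*(2*c + 4) + 14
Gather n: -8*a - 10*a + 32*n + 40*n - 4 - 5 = -18*a + 72*n - 9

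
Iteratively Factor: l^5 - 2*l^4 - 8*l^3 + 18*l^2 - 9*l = (l - 3)*(l^4 + l^3 - 5*l^2 + 3*l) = l*(l - 3)*(l^3 + l^2 - 5*l + 3) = l*(l - 3)*(l - 1)*(l^2 + 2*l - 3) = l*(l - 3)*(l - 1)*(l + 3)*(l - 1)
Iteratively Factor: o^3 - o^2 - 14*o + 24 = (o - 3)*(o^2 + 2*o - 8) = (o - 3)*(o + 4)*(o - 2)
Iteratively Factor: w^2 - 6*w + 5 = (w - 1)*(w - 5)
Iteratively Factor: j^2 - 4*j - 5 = (j + 1)*(j - 5)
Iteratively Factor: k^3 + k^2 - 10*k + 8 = (k - 1)*(k^2 + 2*k - 8) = (k - 1)*(k + 4)*(k - 2)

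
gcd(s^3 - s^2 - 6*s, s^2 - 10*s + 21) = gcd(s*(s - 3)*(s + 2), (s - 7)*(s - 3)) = s - 3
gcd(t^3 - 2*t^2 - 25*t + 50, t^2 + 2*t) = 1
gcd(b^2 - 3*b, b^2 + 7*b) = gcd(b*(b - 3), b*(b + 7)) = b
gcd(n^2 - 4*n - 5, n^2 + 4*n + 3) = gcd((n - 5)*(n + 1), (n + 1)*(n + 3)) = n + 1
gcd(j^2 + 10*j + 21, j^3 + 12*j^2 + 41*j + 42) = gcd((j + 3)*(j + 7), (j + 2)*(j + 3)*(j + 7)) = j^2 + 10*j + 21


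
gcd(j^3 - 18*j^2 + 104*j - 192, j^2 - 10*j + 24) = j^2 - 10*j + 24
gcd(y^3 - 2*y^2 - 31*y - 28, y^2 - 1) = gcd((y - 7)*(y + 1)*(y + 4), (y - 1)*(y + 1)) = y + 1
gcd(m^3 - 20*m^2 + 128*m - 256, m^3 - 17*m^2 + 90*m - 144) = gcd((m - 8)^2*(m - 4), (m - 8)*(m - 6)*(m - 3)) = m - 8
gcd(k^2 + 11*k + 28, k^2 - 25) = 1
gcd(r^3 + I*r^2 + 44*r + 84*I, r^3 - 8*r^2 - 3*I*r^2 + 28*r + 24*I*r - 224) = r - 7*I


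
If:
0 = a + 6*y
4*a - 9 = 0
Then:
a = 9/4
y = -3/8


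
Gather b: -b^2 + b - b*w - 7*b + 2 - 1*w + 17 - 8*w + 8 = -b^2 + b*(-w - 6) - 9*w + 27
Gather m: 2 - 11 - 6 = -15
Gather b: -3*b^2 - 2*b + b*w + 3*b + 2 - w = -3*b^2 + b*(w + 1) - w + 2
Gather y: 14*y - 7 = 14*y - 7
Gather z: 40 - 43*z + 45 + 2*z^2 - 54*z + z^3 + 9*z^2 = z^3 + 11*z^2 - 97*z + 85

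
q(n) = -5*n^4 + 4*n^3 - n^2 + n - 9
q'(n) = -20*n^3 + 12*n^2 - 2*n + 1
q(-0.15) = -9.19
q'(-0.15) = 1.64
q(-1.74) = -80.67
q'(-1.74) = 146.17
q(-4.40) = -2247.54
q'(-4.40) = 1945.80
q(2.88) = -262.85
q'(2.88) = -382.98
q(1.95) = -53.49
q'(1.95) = -105.57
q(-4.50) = -2448.56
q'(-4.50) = 2075.50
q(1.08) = -10.85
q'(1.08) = -12.36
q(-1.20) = -28.92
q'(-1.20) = 55.24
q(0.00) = -9.00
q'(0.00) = 1.00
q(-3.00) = -534.00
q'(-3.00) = 655.00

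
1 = 1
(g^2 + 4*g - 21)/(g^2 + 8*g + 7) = (g - 3)/(g + 1)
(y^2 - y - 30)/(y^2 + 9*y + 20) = (y - 6)/(y + 4)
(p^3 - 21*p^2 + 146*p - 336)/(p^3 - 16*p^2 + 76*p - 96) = (p - 7)/(p - 2)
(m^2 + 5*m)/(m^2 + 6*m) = (m + 5)/(m + 6)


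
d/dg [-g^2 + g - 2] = 1 - 2*g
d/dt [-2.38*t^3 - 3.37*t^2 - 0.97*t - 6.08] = -7.14*t^2 - 6.74*t - 0.97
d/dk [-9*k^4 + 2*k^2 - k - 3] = -36*k^3 + 4*k - 1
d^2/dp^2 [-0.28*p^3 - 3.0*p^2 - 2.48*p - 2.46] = -1.68*p - 6.0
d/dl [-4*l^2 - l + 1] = -8*l - 1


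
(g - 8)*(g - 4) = g^2 - 12*g + 32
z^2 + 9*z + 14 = (z + 2)*(z + 7)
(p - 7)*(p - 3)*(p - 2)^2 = p^4 - 14*p^3 + 65*p^2 - 124*p + 84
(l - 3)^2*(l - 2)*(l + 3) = l^4 - 5*l^3 - 3*l^2 + 45*l - 54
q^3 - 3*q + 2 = (q - 1)^2*(q + 2)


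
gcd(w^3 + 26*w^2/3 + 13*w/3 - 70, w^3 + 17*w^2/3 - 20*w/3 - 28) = w^2 + 11*w/3 - 14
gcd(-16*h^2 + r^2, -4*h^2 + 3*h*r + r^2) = 4*h + r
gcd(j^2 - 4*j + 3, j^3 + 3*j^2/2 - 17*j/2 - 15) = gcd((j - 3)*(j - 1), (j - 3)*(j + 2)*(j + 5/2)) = j - 3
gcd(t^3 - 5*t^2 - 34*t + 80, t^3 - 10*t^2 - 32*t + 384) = t - 8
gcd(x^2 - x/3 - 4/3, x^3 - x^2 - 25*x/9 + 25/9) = 1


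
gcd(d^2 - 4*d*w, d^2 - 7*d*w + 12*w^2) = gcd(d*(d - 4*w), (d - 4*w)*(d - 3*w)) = -d + 4*w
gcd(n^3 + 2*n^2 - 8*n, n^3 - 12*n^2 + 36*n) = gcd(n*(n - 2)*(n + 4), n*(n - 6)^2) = n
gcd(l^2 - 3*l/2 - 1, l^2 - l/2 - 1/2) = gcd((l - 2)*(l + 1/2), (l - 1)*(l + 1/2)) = l + 1/2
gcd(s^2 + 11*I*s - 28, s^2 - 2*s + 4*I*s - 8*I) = s + 4*I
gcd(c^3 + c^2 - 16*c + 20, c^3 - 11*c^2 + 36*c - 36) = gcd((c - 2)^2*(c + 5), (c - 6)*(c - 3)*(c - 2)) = c - 2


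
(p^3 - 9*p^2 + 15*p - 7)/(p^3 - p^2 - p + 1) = (p - 7)/(p + 1)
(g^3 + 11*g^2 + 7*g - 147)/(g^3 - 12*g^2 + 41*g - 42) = (g^2 + 14*g + 49)/(g^2 - 9*g + 14)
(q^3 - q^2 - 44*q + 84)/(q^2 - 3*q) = (q^3 - q^2 - 44*q + 84)/(q*(q - 3))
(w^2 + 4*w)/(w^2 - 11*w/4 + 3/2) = 4*w*(w + 4)/(4*w^2 - 11*w + 6)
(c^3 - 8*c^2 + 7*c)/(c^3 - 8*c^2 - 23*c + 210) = c*(c - 1)/(c^2 - c - 30)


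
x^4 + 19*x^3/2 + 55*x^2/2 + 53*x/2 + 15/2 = (x + 1/2)*(x + 1)*(x + 3)*(x + 5)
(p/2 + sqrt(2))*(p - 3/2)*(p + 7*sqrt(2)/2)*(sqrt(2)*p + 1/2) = sqrt(2)*p^4/2 - 3*sqrt(2)*p^3/4 + 23*p^3/4 - 69*p^2/8 + 67*sqrt(2)*p^2/8 - 201*sqrt(2)*p/16 + 7*p/2 - 21/4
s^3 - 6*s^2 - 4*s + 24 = (s - 6)*(s - 2)*(s + 2)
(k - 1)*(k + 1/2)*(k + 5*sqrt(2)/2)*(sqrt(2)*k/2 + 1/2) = sqrt(2)*k^4/2 - sqrt(2)*k^3/4 + 3*k^3 - 3*k^2/2 + sqrt(2)*k^2 - 3*k/2 - 5*sqrt(2)*k/8 - 5*sqrt(2)/8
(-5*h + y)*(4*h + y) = -20*h^2 - h*y + y^2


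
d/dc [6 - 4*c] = -4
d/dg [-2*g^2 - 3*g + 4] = -4*g - 3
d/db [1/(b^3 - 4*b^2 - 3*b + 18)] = (-3*b^2 + 8*b + 3)/(b^3 - 4*b^2 - 3*b + 18)^2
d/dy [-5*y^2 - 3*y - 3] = -10*y - 3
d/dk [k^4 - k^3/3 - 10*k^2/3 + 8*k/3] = 4*k^3 - k^2 - 20*k/3 + 8/3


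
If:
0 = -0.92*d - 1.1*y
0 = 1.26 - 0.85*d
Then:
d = 1.48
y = -1.24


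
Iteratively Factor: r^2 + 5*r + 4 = (r + 1)*(r + 4)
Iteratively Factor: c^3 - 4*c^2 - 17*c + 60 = (c - 3)*(c^2 - c - 20) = (c - 5)*(c - 3)*(c + 4)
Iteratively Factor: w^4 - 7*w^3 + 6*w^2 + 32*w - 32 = (w - 1)*(w^3 - 6*w^2 + 32) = (w - 4)*(w - 1)*(w^2 - 2*w - 8) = (w - 4)*(w - 1)*(w + 2)*(w - 4)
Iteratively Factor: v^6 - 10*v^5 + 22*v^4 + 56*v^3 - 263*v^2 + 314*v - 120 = (v - 1)*(v^5 - 9*v^4 + 13*v^3 + 69*v^2 - 194*v + 120) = (v - 5)*(v - 1)*(v^4 - 4*v^3 - 7*v^2 + 34*v - 24) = (v - 5)*(v - 1)^2*(v^3 - 3*v^2 - 10*v + 24) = (v - 5)*(v - 2)*(v - 1)^2*(v^2 - v - 12) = (v - 5)*(v - 2)*(v - 1)^2*(v + 3)*(v - 4)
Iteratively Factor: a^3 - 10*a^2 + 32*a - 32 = (a - 4)*(a^2 - 6*a + 8) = (a - 4)^2*(a - 2)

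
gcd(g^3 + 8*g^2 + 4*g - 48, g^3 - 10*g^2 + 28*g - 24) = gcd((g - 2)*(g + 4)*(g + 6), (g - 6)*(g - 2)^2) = g - 2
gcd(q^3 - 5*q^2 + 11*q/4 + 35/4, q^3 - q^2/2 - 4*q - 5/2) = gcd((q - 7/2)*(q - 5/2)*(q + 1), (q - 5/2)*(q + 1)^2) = q^2 - 3*q/2 - 5/2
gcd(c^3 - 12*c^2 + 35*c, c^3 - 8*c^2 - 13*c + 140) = c^2 - 12*c + 35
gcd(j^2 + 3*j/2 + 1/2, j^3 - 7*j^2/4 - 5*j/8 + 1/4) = j + 1/2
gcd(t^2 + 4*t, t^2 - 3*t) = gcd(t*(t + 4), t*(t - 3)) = t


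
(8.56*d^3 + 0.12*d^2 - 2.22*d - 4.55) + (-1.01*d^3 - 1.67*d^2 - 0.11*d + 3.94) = 7.55*d^3 - 1.55*d^2 - 2.33*d - 0.61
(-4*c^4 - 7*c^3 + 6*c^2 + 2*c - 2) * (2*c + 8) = -8*c^5 - 46*c^4 - 44*c^3 + 52*c^2 + 12*c - 16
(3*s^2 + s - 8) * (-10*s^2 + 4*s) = -30*s^4 + 2*s^3 + 84*s^2 - 32*s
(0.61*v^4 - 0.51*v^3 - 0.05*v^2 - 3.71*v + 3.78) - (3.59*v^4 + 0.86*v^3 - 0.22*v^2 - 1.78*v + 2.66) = -2.98*v^4 - 1.37*v^3 + 0.17*v^2 - 1.93*v + 1.12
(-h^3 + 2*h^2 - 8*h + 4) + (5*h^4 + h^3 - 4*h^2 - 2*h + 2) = 5*h^4 - 2*h^2 - 10*h + 6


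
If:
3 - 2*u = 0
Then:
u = 3/2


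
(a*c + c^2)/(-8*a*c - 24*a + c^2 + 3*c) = c*(-a - c)/(8*a*c + 24*a - c^2 - 3*c)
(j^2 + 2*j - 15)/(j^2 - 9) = (j + 5)/(j + 3)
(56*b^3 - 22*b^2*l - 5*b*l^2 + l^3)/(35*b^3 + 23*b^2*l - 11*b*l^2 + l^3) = (8*b^2 - 2*b*l - l^2)/(5*b^2 + 4*b*l - l^2)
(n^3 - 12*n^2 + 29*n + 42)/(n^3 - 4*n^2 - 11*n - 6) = (n - 7)/(n + 1)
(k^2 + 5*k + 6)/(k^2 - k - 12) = (k + 2)/(k - 4)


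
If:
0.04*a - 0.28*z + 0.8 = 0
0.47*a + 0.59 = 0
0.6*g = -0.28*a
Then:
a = -1.26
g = 0.59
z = 2.68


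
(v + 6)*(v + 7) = v^2 + 13*v + 42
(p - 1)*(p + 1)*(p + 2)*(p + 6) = p^4 + 8*p^3 + 11*p^2 - 8*p - 12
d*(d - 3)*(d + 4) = d^3 + d^2 - 12*d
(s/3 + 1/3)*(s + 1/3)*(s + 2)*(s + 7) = s^4/3 + 31*s^3/9 + 79*s^2/9 + 65*s/9 + 14/9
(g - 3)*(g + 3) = g^2 - 9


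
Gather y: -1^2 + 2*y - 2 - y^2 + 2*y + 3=-y^2 + 4*y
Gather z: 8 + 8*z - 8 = 8*z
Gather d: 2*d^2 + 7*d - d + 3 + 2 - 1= 2*d^2 + 6*d + 4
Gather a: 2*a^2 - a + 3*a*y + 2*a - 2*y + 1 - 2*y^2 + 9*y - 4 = 2*a^2 + a*(3*y + 1) - 2*y^2 + 7*y - 3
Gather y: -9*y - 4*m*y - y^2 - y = -y^2 + y*(-4*m - 10)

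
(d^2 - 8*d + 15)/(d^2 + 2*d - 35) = (d - 3)/(d + 7)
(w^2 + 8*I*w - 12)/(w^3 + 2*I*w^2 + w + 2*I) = (w + 6*I)/(w^2 + 1)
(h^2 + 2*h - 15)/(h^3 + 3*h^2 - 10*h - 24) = (h + 5)/(h^2 + 6*h + 8)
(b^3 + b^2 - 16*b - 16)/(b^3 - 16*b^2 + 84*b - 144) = (b^2 + 5*b + 4)/(b^2 - 12*b + 36)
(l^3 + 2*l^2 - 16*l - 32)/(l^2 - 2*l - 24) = (l^2 - 2*l - 8)/(l - 6)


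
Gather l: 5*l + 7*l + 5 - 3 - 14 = 12*l - 12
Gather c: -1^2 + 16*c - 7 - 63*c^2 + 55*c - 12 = -63*c^2 + 71*c - 20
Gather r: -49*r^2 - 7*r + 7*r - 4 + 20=16 - 49*r^2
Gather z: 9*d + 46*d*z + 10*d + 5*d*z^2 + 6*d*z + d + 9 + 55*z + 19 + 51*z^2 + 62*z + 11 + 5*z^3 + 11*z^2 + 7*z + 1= 20*d + 5*z^3 + z^2*(5*d + 62) + z*(52*d + 124) + 40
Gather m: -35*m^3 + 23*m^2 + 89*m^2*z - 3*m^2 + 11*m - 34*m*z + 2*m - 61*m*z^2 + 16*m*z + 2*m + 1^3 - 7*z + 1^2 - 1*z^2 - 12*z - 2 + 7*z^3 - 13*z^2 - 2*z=-35*m^3 + m^2*(89*z + 20) + m*(-61*z^2 - 18*z + 15) + 7*z^3 - 14*z^2 - 21*z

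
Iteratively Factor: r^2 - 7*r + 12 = (r - 3)*(r - 4)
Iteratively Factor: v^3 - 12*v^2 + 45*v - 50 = (v - 2)*(v^2 - 10*v + 25) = (v - 5)*(v - 2)*(v - 5)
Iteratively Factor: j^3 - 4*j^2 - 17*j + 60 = (j - 5)*(j^2 + j - 12) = (j - 5)*(j - 3)*(j + 4)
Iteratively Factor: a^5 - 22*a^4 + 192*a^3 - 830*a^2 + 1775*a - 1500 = (a - 3)*(a^4 - 19*a^3 + 135*a^2 - 425*a + 500) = (a - 4)*(a - 3)*(a^3 - 15*a^2 + 75*a - 125) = (a - 5)*(a - 4)*(a - 3)*(a^2 - 10*a + 25) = (a - 5)^2*(a - 4)*(a - 3)*(a - 5)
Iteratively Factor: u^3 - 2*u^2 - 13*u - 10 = (u - 5)*(u^2 + 3*u + 2) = (u - 5)*(u + 1)*(u + 2)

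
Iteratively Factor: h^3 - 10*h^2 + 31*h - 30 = (h - 3)*(h^2 - 7*h + 10) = (h - 5)*(h - 3)*(h - 2)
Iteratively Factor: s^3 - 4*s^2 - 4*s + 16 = (s - 4)*(s^2 - 4) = (s - 4)*(s + 2)*(s - 2)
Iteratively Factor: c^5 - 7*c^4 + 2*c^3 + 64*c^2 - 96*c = (c)*(c^4 - 7*c^3 + 2*c^2 + 64*c - 96) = c*(c - 4)*(c^3 - 3*c^2 - 10*c + 24) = c*(c - 4)*(c + 3)*(c^2 - 6*c + 8) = c*(c - 4)^2*(c + 3)*(c - 2)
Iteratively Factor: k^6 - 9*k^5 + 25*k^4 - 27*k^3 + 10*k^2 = (k)*(k^5 - 9*k^4 + 25*k^3 - 27*k^2 + 10*k) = k*(k - 5)*(k^4 - 4*k^3 + 5*k^2 - 2*k) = k*(k - 5)*(k - 1)*(k^3 - 3*k^2 + 2*k) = k*(k - 5)*(k - 1)^2*(k^2 - 2*k) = k*(k - 5)*(k - 2)*(k - 1)^2*(k)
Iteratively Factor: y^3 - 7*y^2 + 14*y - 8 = (y - 2)*(y^2 - 5*y + 4) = (y - 4)*(y - 2)*(y - 1)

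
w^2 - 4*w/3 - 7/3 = (w - 7/3)*(w + 1)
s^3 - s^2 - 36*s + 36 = (s - 6)*(s - 1)*(s + 6)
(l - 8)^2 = l^2 - 16*l + 64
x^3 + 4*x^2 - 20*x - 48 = (x - 4)*(x + 2)*(x + 6)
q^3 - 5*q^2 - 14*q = q*(q - 7)*(q + 2)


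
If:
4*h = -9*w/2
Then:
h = -9*w/8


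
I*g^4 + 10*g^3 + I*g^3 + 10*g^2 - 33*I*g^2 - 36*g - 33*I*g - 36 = (g - 4*I)*(g - 3*I)^2*(I*g + I)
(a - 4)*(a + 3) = a^2 - a - 12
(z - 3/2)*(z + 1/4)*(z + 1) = z^3 - z^2/4 - 13*z/8 - 3/8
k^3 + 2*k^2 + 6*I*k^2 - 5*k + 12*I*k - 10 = (k + 2)*(k + I)*(k + 5*I)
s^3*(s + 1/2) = s^4 + s^3/2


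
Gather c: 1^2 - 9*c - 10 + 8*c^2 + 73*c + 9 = 8*c^2 + 64*c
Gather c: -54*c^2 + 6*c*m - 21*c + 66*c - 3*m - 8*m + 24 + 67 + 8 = -54*c^2 + c*(6*m + 45) - 11*m + 99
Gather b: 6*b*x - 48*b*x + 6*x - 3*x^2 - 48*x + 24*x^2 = -42*b*x + 21*x^2 - 42*x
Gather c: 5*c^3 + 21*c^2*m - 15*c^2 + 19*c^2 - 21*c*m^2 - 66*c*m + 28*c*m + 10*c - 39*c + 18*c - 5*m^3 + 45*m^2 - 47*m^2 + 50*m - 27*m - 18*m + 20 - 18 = 5*c^3 + c^2*(21*m + 4) + c*(-21*m^2 - 38*m - 11) - 5*m^3 - 2*m^2 + 5*m + 2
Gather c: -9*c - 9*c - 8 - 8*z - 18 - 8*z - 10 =-18*c - 16*z - 36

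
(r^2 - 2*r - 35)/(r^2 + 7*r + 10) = (r - 7)/(r + 2)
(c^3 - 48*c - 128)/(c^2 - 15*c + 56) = (c^2 + 8*c + 16)/(c - 7)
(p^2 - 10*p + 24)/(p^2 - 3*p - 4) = (p - 6)/(p + 1)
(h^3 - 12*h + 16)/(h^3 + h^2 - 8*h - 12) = (h^3 - 12*h + 16)/(h^3 + h^2 - 8*h - 12)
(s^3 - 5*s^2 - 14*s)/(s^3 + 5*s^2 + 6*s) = (s - 7)/(s + 3)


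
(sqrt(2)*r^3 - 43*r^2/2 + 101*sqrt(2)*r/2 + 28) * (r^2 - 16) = sqrt(2)*r^5 - 43*r^4/2 + 69*sqrt(2)*r^3/2 + 372*r^2 - 808*sqrt(2)*r - 448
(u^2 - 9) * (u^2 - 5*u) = u^4 - 5*u^3 - 9*u^2 + 45*u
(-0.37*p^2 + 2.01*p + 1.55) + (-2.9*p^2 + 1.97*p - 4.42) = -3.27*p^2 + 3.98*p - 2.87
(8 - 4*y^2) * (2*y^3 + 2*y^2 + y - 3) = -8*y^5 - 8*y^4 + 12*y^3 + 28*y^2 + 8*y - 24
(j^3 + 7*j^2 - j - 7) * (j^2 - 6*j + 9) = j^5 + j^4 - 34*j^3 + 62*j^2 + 33*j - 63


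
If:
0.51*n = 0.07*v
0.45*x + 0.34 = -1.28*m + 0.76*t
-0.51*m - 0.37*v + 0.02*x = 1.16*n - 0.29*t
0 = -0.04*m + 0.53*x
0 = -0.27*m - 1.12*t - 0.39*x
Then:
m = -0.22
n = 0.03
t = 0.06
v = 0.25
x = -0.02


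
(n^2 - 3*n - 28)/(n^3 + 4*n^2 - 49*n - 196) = 1/(n + 7)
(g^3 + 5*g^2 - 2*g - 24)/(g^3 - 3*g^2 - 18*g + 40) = (g + 3)/(g - 5)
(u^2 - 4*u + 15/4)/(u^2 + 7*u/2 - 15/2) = (u - 5/2)/(u + 5)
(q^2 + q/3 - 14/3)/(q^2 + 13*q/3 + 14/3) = (q - 2)/(q + 2)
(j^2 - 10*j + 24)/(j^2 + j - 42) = (j - 4)/(j + 7)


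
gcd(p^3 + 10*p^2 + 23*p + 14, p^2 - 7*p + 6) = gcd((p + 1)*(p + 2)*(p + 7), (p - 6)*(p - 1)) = 1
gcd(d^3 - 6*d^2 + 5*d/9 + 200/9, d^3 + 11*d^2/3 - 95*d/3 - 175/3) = d^2 - 10*d/3 - 25/3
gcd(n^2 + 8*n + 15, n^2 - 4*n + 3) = 1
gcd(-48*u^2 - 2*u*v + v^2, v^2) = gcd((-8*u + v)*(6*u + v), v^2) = 1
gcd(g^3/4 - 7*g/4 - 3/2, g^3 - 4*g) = g + 2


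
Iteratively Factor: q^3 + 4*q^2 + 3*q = (q + 1)*(q^2 + 3*q) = (q + 1)*(q + 3)*(q)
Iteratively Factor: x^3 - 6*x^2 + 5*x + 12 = (x - 3)*(x^2 - 3*x - 4) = (x - 4)*(x - 3)*(x + 1)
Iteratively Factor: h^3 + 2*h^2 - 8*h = (h + 4)*(h^2 - 2*h) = (h - 2)*(h + 4)*(h)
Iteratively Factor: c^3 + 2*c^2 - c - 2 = (c - 1)*(c^2 + 3*c + 2) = (c - 1)*(c + 2)*(c + 1)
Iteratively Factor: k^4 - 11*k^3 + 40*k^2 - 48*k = (k - 4)*(k^3 - 7*k^2 + 12*k) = (k - 4)*(k - 3)*(k^2 - 4*k) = k*(k - 4)*(k - 3)*(k - 4)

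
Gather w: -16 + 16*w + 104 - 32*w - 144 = -16*w - 56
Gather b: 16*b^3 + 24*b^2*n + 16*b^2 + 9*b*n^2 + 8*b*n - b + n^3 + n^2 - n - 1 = 16*b^3 + b^2*(24*n + 16) + b*(9*n^2 + 8*n - 1) + n^3 + n^2 - n - 1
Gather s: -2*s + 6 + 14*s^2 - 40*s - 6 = 14*s^2 - 42*s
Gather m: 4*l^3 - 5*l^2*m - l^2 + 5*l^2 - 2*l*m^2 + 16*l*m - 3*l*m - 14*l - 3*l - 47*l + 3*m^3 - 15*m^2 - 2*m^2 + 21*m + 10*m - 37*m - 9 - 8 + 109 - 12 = 4*l^3 + 4*l^2 - 64*l + 3*m^3 + m^2*(-2*l - 17) + m*(-5*l^2 + 13*l - 6) + 80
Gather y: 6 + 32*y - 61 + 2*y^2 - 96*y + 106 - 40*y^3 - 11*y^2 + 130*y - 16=-40*y^3 - 9*y^2 + 66*y + 35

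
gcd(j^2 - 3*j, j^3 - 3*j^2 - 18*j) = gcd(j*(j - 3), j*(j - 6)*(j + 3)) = j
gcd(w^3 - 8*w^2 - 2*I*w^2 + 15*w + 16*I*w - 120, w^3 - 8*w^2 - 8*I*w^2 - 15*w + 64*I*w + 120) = w^2 + w*(-8 - 5*I) + 40*I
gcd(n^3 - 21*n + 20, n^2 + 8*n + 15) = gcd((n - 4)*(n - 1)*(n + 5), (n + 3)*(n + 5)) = n + 5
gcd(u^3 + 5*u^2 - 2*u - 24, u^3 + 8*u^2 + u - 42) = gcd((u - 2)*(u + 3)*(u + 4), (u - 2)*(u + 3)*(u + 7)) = u^2 + u - 6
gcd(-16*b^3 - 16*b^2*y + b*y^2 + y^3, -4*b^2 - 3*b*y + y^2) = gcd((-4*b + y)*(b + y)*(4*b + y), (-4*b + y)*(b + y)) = -4*b^2 - 3*b*y + y^2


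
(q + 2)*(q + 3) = q^2 + 5*q + 6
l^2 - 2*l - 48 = (l - 8)*(l + 6)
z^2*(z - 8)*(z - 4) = z^4 - 12*z^3 + 32*z^2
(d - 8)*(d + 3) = d^2 - 5*d - 24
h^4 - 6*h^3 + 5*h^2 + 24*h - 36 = (h - 3)^2*(h - 2)*(h + 2)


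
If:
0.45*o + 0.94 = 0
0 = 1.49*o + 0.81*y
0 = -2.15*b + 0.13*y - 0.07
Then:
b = 0.20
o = -2.09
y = 3.84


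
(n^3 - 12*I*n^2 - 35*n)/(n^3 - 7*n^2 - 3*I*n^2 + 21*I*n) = (n^2 - 12*I*n - 35)/(n^2 - 7*n - 3*I*n + 21*I)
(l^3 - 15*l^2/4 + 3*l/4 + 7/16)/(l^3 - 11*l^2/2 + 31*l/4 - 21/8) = (4*l + 1)/(2*(2*l - 3))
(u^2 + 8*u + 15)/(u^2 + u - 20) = (u + 3)/(u - 4)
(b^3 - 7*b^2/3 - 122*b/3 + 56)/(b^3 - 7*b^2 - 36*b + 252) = (b - 4/3)/(b - 6)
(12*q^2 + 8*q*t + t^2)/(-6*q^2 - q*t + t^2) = (-6*q - t)/(3*q - t)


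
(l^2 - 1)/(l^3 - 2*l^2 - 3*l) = (l - 1)/(l*(l - 3))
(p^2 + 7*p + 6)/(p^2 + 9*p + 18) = (p + 1)/(p + 3)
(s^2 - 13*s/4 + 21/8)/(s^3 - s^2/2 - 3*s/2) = (s - 7/4)/(s*(s + 1))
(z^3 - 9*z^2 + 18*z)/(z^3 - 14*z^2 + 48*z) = (z - 3)/(z - 8)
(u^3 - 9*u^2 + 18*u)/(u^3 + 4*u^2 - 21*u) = (u - 6)/(u + 7)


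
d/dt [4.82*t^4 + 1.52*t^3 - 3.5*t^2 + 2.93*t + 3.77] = 19.28*t^3 + 4.56*t^2 - 7.0*t + 2.93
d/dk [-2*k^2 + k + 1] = 1 - 4*k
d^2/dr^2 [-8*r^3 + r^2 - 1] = 2 - 48*r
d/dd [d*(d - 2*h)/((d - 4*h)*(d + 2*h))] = 16*h^2*(-d + h)/(d^4 - 4*d^3*h - 12*d^2*h^2 + 32*d*h^3 + 64*h^4)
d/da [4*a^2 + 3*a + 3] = 8*a + 3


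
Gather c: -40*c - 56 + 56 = -40*c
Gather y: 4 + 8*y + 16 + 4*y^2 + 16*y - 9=4*y^2 + 24*y + 11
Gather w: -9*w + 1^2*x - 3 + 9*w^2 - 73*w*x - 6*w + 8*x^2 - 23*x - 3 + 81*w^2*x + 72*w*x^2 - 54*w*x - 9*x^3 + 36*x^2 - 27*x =w^2*(81*x + 9) + w*(72*x^2 - 127*x - 15) - 9*x^3 + 44*x^2 - 49*x - 6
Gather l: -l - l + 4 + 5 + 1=10 - 2*l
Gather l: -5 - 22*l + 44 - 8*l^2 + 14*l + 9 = -8*l^2 - 8*l + 48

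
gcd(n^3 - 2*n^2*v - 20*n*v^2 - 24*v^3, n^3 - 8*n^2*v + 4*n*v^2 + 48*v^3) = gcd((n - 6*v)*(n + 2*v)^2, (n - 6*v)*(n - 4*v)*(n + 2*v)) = -n^2 + 4*n*v + 12*v^2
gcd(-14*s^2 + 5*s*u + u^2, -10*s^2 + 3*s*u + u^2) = 2*s - u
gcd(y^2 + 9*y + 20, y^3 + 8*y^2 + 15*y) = y + 5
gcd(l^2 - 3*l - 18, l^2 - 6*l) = l - 6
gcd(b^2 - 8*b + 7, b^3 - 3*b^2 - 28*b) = b - 7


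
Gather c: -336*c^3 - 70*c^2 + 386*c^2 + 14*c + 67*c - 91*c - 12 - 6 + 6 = -336*c^3 + 316*c^2 - 10*c - 12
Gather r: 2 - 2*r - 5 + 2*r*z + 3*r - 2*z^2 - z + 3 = r*(2*z + 1) - 2*z^2 - z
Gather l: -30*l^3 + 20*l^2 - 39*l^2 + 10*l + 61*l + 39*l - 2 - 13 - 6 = -30*l^3 - 19*l^2 + 110*l - 21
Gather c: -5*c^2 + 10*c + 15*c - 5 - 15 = -5*c^2 + 25*c - 20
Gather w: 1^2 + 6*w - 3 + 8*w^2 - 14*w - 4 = 8*w^2 - 8*w - 6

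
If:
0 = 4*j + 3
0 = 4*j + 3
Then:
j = -3/4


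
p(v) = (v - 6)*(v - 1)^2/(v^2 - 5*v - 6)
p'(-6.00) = 0.84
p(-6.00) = -9.80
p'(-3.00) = 0.00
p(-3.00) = -8.00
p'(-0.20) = -5.25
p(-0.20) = 1.80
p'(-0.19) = -5.10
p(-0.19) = 1.75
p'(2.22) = 0.61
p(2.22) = 0.46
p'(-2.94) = -0.06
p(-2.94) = -8.00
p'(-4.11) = 0.59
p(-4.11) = -8.40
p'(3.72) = 0.82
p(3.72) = 1.57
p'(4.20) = 0.85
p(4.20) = 1.97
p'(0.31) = -1.33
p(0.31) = 0.36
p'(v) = (5 - 2*v)*(v - 6)*(v - 1)^2/(v^2 - 5*v - 6)^2 + (v - 6)*(2*v - 2)/(v^2 - 5*v - 6) + (v - 1)^2/(v^2 - 5*v - 6)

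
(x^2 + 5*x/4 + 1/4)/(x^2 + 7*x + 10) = (4*x^2 + 5*x + 1)/(4*(x^2 + 7*x + 10))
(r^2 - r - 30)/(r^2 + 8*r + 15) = (r - 6)/(r + 3)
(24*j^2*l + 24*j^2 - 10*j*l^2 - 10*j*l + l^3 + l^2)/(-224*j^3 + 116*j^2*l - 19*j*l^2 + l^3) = (-6*j*l - 6*j + l^2 + l)/(56*j^2 - 15*j*l + l^2)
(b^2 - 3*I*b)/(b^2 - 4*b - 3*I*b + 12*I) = b/(b - 4)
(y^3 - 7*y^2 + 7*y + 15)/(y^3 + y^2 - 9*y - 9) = (y - 5)/(y + 3)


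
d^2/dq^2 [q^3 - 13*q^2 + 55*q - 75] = 6*q - 26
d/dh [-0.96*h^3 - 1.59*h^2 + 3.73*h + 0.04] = -2.88*h^2 - 3.18*h + 3.73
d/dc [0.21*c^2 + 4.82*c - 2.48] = 0.42*c + 4.82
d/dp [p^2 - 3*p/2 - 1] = 2*p - 3/2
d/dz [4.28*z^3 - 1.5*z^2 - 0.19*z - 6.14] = 12.84*z^2 - 3.0*z - 0.19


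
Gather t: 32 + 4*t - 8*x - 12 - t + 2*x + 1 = 3*t - 6*x + 21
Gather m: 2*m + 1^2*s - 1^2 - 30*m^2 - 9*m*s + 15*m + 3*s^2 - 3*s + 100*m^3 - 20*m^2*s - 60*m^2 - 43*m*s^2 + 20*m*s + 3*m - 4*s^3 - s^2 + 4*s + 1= 100*m^3 + m^2*(-20*s - 90) + m*(-43*s^2 + 11*s + 20) - 4*s^3 + 2*s^2 + 2*s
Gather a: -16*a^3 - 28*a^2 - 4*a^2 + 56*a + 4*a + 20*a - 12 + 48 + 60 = -16*a^3 - 32*a^2 + 80*a + 96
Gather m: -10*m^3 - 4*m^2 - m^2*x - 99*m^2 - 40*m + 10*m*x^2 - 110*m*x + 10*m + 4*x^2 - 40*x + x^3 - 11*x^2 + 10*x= -10*m^3 + m^2*(-x - 103) + m*(10*x^2 - 110*x - 30) + x^3 - 7*x^2 - 30*x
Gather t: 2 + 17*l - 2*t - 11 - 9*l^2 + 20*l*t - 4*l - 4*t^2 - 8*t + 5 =-9*l^2 + 13*l - 4*t^2 + t*(20*l - 10) - 4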